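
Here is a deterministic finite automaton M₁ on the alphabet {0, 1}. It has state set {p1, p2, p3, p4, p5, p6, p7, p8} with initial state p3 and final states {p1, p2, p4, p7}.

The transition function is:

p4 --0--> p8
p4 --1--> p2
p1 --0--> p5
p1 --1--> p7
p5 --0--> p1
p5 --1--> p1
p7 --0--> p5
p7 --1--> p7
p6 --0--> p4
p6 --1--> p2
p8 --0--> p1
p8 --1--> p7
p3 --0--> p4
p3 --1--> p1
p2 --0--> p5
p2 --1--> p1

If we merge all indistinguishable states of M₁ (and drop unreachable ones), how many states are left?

2

First remove the unreachable states {p6}; 7 states remain.
P0 = {p1,p2,p4,p7} | {p3,p5,p8}.
The partition is now stable with 2 blocks: {p1,p2,p4,p7} | {p3,p5,p8}.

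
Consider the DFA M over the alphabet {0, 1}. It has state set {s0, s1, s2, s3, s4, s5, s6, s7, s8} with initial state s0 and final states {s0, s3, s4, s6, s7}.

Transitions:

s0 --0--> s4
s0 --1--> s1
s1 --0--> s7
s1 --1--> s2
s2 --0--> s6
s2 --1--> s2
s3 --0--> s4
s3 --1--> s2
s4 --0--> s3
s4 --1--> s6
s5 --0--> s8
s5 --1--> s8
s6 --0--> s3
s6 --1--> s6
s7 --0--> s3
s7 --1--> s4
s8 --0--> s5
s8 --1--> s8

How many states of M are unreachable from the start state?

No path from s0 leads to s5, s8; the other 7 states are all reachable.

2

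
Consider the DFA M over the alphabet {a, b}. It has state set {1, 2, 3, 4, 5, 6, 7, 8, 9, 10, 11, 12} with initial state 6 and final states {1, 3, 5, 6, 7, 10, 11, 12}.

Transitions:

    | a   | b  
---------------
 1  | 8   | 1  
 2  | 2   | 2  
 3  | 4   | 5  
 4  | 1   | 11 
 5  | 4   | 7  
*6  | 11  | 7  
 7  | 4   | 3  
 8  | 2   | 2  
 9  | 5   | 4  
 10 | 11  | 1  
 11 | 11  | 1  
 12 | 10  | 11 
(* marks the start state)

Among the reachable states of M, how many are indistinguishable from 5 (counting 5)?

3

First remove the unreachable states {9,10,12}; 9 states remain.
Initial partition by acceptance: {1,3,5,6,7,11} | {2,4,8}.
On input a, block {1,3,5,6,7,11} splits into {1,3,5,7} and {6,11}.
Split {2,4,8} by δ(·,a) → {2,8} and {4}.
Refine {1,3,5,7} on symbol a: members go to different blocks, giving {3,5,7} and {1}.
On input b, block {6,11} splits into {6} and {11}.
No further refinement is possible. Final partition (6 blocks): {3,5,7} | {2,8} | {6} | {4} | {1} | {11}.
State 5 belongs to the block {3,5,7}, which has 3 states.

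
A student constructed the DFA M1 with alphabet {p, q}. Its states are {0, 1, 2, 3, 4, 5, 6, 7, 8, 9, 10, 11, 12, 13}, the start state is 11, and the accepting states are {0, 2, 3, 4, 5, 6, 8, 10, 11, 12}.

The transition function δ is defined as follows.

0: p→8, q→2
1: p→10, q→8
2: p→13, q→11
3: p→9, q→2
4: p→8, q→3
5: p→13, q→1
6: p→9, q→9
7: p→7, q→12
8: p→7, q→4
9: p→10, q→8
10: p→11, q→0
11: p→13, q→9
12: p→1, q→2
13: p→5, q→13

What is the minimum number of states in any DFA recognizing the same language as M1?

Reachable states from the start: {0,1,2,3,4,5,7,8,9,10,11,12,13}. Unreachable: {6} — drop them.
Initial partition by acceptance: {0,2,3,4,5,8,10,11,12} | {1,7,9,13}.
Split {0,2,3,4,5,8,10,11,12} by δ(·,p) → {2,3,5,8,11,12} and {0,4,10}.
On input q, block {2,3,5,8,11,12} splits into {2,3,12} and {5,11} and {8}.
Refine {2,3,12} on symbol q: members go to different blocks, giving {3,12} and {2}.
On input p, block {1,7,9,13} splits into {1,9} and {7} and {13}.
Refine {0,4,10} on symbol p: members go to different blocks, giving {0,4} and {10}.
On input q, block {0,4} splits into {0} and {4}.
No further refinement is possible. Final partition (10 blocks): {3,12} | {1,9} | {0} | {5,11} | {8} | {2} | {7} | {13} | {10} | {4}.

10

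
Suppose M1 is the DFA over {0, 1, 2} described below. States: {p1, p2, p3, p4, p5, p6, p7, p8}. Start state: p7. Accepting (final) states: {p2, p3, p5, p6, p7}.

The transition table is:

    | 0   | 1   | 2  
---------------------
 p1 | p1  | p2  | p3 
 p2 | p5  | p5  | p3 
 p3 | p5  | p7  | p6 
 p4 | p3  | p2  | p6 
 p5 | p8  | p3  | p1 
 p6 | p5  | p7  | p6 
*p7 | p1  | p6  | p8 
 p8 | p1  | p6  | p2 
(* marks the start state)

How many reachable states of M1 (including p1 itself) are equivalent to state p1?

2

First remove the unreachable states {p4}; 7 states remain.
Start with accepting vs non-accepting: {p2,p3,p5,p6,p7} | {p1,p8}.
Refine {p2,p3,p5,p6,p7} on symbol 0: members go to different blocks, giving {p2,p3,p6} and {p5,p7}.
The partition is now stable with 3 blocks: {p2,p3,p6} | {p1,p8} | {p5,p7}.
The equivalence class containing p1 is {p1,p8}, of size 2.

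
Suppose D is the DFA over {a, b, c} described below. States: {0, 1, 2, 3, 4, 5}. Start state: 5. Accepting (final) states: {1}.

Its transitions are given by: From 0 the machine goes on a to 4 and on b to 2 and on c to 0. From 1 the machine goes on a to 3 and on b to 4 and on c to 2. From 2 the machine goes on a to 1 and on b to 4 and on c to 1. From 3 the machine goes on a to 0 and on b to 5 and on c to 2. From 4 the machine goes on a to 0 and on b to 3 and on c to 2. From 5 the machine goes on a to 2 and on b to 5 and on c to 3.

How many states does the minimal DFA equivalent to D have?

All states are reachable from the start state.
Start with accepting vs non-accepting: {1} | {0,2,3,4,5}.
Split {0,2,3,4,5} by δ(·,a) → {0,3,4,5} and {2}.
On input a, block {0,3,4,5} splits into {0,3,4} and {5}.
On input b, block {0,3,4} splits into {0} and {3} and {4}.
No further refinement is possible. Final partition (6 blocks): {1} | {0} | {2} | {5} | {3} | {4}.

6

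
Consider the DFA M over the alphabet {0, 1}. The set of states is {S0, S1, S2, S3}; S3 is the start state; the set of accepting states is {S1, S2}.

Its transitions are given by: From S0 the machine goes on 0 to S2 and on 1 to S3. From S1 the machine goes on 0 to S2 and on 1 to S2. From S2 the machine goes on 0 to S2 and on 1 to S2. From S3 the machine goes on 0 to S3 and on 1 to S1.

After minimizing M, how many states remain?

2

States {S0} cannot be reached from the start state, so discard them.
Initial partition by acceptance: {S1,S2} | {S3}.
The partition is now stable with 2 blocks: {S1,S2} | {S3}.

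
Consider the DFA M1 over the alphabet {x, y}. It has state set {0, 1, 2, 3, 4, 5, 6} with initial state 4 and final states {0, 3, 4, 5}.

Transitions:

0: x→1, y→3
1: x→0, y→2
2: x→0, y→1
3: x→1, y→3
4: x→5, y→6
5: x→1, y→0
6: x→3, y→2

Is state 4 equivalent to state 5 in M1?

P0 = {0,3,4,5} | {1,2,6}.
On input x, block {0,3,4,5} splits into {0,3,5} and {4}.
No further refinement is possible. Final partition (3 blocks): {0,3,5} | {1,2,6} | {4}.
4 and 5 end up in different blocks, so they are distinguishable. For instance, the string 'x' is accepted from only 4.

No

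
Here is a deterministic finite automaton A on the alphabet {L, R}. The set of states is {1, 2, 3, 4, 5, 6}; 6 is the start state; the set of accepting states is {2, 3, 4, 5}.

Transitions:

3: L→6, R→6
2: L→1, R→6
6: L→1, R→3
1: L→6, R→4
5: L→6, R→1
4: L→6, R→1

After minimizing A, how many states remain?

States {2,5} cannot be reached from the start state, so discard them.
Start with accepting vs non-accepting: {3,4} | {1,6}.
No further refinement is possible. Final partition (2 blocks): {3,4} | {1,6}.

2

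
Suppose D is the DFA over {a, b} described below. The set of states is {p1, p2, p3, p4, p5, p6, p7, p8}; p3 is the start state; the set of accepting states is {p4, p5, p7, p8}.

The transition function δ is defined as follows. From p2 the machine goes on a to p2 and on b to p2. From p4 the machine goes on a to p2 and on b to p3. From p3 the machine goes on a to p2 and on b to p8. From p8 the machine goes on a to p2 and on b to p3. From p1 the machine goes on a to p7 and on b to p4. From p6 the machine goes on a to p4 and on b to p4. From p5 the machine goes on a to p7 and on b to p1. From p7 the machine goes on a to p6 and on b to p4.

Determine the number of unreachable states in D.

5

BFS from p3 reaches {p2, p3, p8}; the 5 state(s) p1, p4, p5, p6, p7 are never visited.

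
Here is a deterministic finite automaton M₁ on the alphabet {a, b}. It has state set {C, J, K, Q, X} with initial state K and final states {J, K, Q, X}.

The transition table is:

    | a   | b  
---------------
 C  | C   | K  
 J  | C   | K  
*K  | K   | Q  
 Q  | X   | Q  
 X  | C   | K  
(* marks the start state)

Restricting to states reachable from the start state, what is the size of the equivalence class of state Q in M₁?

1

Reachable states from the start: {C,K,Q,X}. Unreachable: {J} — drop them.
P0 = {K,Q,X} | {C}.
Split {K,Q,X} by δ(·,a) → {K,Q} and {X}.
Split {K,Q} by δ(·,a) → {K} and {Q}.
The partition is now stable with 4 blocks: {K} | {C} | {X} | {Q}.
The equivalence class containing Q is {Q}, of size 1.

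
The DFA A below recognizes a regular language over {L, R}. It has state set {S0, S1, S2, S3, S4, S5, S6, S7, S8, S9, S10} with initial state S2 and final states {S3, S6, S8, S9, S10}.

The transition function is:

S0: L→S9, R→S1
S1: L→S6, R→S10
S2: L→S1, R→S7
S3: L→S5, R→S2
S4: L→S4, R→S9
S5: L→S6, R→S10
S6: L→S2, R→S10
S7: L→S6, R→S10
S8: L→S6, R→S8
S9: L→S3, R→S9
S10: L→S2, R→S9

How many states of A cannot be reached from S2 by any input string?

3

BFS from S2 reaches {S1, S2, S3, S5, S6, S7, S9, S10}; the 3 state(s) S0, S4, S8 are never visited.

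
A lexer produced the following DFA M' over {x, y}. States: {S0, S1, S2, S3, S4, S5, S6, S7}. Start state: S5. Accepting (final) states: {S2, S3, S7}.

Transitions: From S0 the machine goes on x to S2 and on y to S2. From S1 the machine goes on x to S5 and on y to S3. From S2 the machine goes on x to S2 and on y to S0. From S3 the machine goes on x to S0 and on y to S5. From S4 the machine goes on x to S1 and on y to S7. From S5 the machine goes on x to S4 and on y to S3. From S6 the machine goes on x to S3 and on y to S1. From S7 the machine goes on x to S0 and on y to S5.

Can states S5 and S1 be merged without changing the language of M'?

Yes

States {S6} cannot be reached from the start state, so discard them.
P0 = {S2,S3,S7} | {S0,S1,S4,S5}.
On input x, block {S2,S3,S7} splits into {S3,S7} and {S2}.
Split {S0,S1,S4,S5} by δ(·,x) → {S1,S4,S5} and {S0}.
No further refinement is possible. Final partition (4 blocks): {S3,S7} | {S1,S4,S5} | {S2} | {S0}.
S5 and S1 lie in the same block of the stable partition, so they are equivalent — no string distinguishes them.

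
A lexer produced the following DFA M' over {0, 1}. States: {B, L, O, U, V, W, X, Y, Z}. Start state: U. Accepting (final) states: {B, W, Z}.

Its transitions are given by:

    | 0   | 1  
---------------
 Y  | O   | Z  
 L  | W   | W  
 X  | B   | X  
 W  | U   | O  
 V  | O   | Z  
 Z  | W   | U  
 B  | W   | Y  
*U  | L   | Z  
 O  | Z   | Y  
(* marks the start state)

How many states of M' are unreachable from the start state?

No path from U leads to B, V, X; the other 6 states are all reachable.

3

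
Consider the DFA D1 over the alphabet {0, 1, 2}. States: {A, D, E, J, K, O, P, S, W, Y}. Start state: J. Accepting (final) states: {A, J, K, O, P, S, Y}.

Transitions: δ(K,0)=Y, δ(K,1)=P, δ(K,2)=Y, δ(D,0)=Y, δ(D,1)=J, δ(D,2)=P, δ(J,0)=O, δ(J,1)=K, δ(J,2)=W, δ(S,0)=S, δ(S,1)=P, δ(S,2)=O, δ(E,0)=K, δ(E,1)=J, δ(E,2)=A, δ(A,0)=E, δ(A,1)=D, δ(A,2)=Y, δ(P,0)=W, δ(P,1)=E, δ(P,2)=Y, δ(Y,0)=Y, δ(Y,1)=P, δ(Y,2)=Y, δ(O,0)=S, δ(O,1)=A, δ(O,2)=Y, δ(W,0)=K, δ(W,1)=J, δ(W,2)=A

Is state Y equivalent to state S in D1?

All states are reachable from the start state.
Initial partition by acceptance: {A,J,K,O,P,S,Y} | {D,E,W}.
Refine {A,J,K,O,P,S,Y} on symbol 0: members go to different blocks, giving {J,K,O,S,Y} and {A,P}.
Split {J,K,O,S,Y} by δ(·,1) → {K,O,S,Y} and {J}.
Stable partition: {K,O,S,Y} | {D,E,W} | {A,P} | {J} — 4 equivalence classes.
Y and S lie in the same block of the stable partition, so they are equivalent — no string distinguishes them.

Yes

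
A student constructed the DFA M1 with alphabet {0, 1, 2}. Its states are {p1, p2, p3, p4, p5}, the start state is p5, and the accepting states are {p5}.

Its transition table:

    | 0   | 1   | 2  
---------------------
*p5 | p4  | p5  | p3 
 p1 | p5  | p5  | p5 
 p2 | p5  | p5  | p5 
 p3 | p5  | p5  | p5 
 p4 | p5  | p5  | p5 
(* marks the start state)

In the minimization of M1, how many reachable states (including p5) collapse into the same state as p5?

1

Reachable states from the start: {p3,p4,p5}. Unreachable: {p1,p2} — drop them.
Start with accepting vs non-accepting: {p5} | {p3,p4}.
No further refinement is possible. Final partition (2 blocks): {p5} | {p3,p4}.
State p5 belongs to the block {p5}, which has 1 states.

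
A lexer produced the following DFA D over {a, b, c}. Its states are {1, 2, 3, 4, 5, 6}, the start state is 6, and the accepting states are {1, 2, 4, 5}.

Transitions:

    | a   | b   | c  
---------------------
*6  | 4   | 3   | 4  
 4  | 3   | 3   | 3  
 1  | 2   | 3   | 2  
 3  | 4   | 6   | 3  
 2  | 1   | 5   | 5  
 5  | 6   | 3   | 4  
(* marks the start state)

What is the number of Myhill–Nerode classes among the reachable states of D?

States {1,2,5} cannot be reached from the start state, so discard them.
Initial partition by acceptance: {4} | {3,6}.
Split {3,6} by δ(·,c) → {3} and {6}.
Stable partition: {4} | {3} | {6} — 3 equivalence classes.

3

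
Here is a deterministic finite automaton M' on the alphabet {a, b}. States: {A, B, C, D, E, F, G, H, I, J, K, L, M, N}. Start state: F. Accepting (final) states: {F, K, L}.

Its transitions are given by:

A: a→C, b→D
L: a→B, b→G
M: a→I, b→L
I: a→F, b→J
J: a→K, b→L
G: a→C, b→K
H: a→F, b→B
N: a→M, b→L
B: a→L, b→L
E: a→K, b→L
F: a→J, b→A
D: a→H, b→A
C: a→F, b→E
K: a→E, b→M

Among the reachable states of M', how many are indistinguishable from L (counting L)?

First remove the unreachable states {N}; 13 states remain.
Initial partition by acceptance: {F,K,L} | {A,B,C,D,E,G,H,I,J,M}.
Split {A,B,C,D,E,G,H,I,J,M} by δ(·,a) → {B,C,E,H,I,J} and {A,D,G,M}.
Refine {B,C,E,H,I,J} on symbol b: members go to different blocks, giving {B,E,J} and {C,H,I}.
On input b, block {A,D,G,M} splits into {A,D} and {G,M}.
Split {F,K,L} by δ(·,b) → {K,L} and {F}.
Stable partition: {K,L} | {B,E,J} | {A,D} | {C,H,I} | {G,M} | {F} — 6 equivalence classes.
The equivalence class containing L is {K,L}, of size 2.

2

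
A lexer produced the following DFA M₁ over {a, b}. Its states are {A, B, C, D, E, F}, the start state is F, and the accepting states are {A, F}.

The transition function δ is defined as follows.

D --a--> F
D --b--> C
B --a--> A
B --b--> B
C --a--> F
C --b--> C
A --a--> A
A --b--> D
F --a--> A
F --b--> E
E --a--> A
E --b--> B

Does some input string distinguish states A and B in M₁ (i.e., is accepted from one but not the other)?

Yes

Every state is reachable, so we keep all 6.
Start with accepting vs non-accepting: {A,F} | {B,C,D,E}.
The partition is now stable with 2 blocks: {A,F} | {B,C,D,E}.
A and B end up in different blocks, so they are distinguishable. For instance, the string 'ε' is accepted from only A.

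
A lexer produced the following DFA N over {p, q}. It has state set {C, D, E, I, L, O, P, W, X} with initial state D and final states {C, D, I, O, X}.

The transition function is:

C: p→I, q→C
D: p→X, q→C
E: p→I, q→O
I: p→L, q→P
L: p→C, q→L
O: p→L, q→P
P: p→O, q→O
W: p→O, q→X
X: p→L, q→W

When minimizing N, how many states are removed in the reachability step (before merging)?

No path from D leads to E; the other 8 states are all reachable.

1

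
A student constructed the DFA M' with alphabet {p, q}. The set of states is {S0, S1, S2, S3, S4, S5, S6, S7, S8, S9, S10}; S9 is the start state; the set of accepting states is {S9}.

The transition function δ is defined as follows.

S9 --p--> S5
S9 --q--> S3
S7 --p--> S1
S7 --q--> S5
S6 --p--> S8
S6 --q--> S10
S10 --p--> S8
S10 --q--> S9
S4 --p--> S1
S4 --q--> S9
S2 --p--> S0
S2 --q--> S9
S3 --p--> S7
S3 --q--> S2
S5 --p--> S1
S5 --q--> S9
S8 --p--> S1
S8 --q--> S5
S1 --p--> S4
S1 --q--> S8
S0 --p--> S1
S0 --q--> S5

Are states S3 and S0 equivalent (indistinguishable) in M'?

States {S6,S10} cannot be reached from the start state, so discard them.
Start with accepting vs non-accepting: {S9} | {S0,S1,S2,S3,S4,S5,S7,S8}.
Split {S0,S1,S2,S3,S4,S5,S7,S8} by δ(·,q) → {S0,S1,S3,S7,S8} and {S2,S4,S5}.
On input p, block {S0,S1,S3,S7,S8} splits into {S0,S3,S7,S8} and {S1}.
Split {S0,S3,S7,S8} by δ(·,p) → {S0,S7,S8} and {S3}.
Split {S2,S4,S5} by δ(·,p) → {S4,S5} and {S2}.
Stable partition: {S9} | {S0,S7,S8} | {S4,S5} | {S1} | {S3} | {S2} — 6 equivalence classes.
S3 and S0 end up in different blocks, so they are distinguishable. For instance, the string 'ppq' is accepted from only S0.

No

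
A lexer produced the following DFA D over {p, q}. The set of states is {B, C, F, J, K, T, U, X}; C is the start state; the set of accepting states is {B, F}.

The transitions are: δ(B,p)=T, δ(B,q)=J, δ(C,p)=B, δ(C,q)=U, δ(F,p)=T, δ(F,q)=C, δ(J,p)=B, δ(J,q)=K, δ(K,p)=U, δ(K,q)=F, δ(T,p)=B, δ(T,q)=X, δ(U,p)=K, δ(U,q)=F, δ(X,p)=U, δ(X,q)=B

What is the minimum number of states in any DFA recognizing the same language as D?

3

Initial partition by acceptance: {B,F} | {C,J,K,T,U,X}.
Refine {C,J,K,T,U,X} on symbol p: members go to different blocks, giving {K,U,X} and {C,J,T}.
Stable partition: {B,F} | {K,U,X} | {C,J,T} — 3 equivalence classes.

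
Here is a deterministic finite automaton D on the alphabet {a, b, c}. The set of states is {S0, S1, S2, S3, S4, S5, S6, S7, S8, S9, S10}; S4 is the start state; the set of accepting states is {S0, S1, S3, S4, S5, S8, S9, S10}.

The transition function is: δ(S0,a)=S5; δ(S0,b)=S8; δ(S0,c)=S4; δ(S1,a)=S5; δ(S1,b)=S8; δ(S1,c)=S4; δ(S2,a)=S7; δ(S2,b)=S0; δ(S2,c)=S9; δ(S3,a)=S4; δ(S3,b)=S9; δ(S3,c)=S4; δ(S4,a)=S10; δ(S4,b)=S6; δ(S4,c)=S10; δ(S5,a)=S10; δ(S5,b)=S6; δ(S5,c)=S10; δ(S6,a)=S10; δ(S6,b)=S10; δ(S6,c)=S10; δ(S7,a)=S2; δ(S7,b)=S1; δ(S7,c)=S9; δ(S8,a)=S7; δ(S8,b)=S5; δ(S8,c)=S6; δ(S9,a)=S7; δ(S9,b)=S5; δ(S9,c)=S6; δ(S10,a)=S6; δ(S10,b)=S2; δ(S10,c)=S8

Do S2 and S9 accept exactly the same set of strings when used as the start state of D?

States {S3} cannot be reached from the start state, so discard them.
Start with accepting vs non-accepting: {S0,S1,S4,S5,S8,S9,S10} | {S2,S6,S7}.
Refine {S0,S1,S4,S5,S8,S9,S10} on symbol a: members go to different blocks, giving {S0,S1,S4,S5} and {S8,S9,S10}.
Split {S0,S1,S4,S5} by δ(·,a) → {S0,S1} and {S4,S5}.
Split {S2,S6,S7} by δ(·,a) → {S2,S7} and {S6}.
Split {S8,S9,S10} by δ(·,a) → {S8,S9} and {S10}.
The partition is now stable with 6 blocks: {S0,S1} | {S2,S7} | {S8,S9} | {S4,S5} | {S6} | {S10}.
S2 and S9 end up in different blocks, so they are distinguishable. For instance, the string 'ε' is accepted from only S9.

No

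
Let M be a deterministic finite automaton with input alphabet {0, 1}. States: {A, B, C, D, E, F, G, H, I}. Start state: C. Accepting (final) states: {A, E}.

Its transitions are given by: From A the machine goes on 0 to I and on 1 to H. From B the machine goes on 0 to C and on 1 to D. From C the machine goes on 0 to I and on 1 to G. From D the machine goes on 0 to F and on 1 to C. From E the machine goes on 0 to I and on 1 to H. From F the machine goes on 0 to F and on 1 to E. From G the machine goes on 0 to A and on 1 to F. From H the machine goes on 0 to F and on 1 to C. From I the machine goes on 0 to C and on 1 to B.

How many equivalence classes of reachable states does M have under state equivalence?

7

Every state is reachable, so we keep all 9.
Start with accepting vs non-accepting: {A,E} | {B,C,D,F,G,H,I}.
Split {B,C,D,F,G,H,I} by δ(·,0) → {B,C,D,F,H,I} and {G}.
On input 1, block {B,C,D,F,H,I} splits into {B,D,H,I} and {C} and {F}.
On input 0, block {B,D,H,I} splits into {B,I} and {D,H}.
Refine {B,I} on symbol 1: members go to different blocks, giving {B} and {I}.
Stable partition: {A,E} | {B} | {G} | {C} | {F} | {D,H} | {I} — 7 equivalence classes.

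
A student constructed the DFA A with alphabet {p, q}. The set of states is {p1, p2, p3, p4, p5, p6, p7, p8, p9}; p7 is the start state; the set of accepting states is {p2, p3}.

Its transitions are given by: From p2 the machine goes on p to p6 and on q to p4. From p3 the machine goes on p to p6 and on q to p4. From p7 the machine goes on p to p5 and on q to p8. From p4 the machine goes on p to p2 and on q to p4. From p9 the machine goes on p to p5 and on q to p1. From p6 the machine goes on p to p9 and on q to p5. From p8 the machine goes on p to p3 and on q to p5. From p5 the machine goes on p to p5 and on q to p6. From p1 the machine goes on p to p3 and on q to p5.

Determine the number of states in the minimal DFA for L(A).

6

Initial partition by acceptance: {p2,p3} | {p1,p4,p5,p6,p7,p8,p9}.
On input p, block {p1,p4,p5,p6,p7,p8,p9} splits into {p5,p6,p7,p9} and {p1,p4,p8}.
On input q, block {p5,p6,p7,p9} splits into {p5,p6} and {p7,p9}.
On input p, block {p5,p6} splits into {p5} and {p6}.
On input q, block {p1,p4,p8} splits into {p1,p8} and {p4}.
Stable partition: {p2,p3} | {p5} | {p1,p8} | {p7,p9} | {p6} | {p4} — 6 equivalence classes.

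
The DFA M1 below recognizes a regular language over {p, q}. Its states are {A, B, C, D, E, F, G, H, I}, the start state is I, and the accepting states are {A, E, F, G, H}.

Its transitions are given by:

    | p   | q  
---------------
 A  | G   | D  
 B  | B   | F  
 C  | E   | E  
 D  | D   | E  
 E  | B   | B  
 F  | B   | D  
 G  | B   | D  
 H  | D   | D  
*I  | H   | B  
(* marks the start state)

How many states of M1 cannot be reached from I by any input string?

Starting at I and following transitions, the reachable set is {B, D, E, F, H, I}. That leaves A, C, G unreachable — 3 in total.

3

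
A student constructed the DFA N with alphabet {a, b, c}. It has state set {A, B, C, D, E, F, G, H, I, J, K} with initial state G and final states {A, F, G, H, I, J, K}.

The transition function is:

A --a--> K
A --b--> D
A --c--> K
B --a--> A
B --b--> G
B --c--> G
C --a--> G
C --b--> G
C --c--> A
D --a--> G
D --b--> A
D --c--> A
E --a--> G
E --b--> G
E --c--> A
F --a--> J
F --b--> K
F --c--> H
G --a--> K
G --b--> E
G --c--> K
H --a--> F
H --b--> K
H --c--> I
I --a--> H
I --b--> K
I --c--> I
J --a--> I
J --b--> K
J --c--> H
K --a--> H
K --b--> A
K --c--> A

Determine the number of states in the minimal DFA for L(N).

4

Reachable states from the start: {A,D,E,F,G,H,I,J,K}. Unreachable: {B,C} — drop them.
P0 = {A,F,G,H,I,J,K} | {D,E}.
Split {A,F,G,H,I,J,K} by δ(·,b) → {F,H,I,J,K} and {A,G}.
Split {F,H,I,J,K} by δ(·,b) → {F,H,I,J} and {K}.
The partition is now stable with 4 blocks: {F,H,I,J} | {D,E} | {A,G} | {K}.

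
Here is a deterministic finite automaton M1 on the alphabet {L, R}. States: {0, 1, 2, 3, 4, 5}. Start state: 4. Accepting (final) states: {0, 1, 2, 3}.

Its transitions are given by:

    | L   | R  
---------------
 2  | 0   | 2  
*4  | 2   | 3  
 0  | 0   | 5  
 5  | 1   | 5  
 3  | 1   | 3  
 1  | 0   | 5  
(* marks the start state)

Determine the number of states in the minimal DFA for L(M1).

4

Start with accepting vs non-accepting: {0,1,2,3} | {4,5}.
Refine {0,1,2,3} on symbol R: members go to different blocks, giving {0,1} and {2,3}.
On input L, block {4,5} splits into {4} and {5}.
No further refinement is possible. Final partition (4 blocks): {0,1} | {4} | {2,3} | {5}.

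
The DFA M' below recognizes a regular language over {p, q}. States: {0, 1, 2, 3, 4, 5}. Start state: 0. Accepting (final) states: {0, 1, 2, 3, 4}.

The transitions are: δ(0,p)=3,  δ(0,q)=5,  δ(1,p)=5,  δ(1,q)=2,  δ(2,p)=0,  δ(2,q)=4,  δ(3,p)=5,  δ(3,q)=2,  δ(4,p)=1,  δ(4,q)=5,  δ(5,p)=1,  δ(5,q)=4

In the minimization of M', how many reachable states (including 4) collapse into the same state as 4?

All states are reachable from the start state.
Start with accepting vs non-accepting: {0,1,2,3,4} | {5}.
Split {0,1,2,3,4} by δ(·,p) → {0,2,4} and {1,3}.
On input p, block {0,2,4} splits into {0,4} and {2}.
Stable partition: {0,4} | {5} | {1,3} | {2} — 4 equivalence classes.
State 4 belongs to the block {0,4}, which has 2 states.

2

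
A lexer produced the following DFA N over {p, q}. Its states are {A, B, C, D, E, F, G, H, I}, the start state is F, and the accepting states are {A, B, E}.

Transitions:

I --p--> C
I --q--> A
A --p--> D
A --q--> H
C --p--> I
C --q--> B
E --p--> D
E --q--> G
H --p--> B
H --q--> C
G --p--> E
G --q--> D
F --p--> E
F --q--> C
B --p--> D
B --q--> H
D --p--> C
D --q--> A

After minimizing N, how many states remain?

3

Every state is reachable, so we keep all 9.
P0 = {A,B,E} | {C,D,F,G,H,I}.
Split {C,D,F,G,H,I} by δ(·,p) → {C,D,I} and {F,G,H}.
No further refinement is possible. Final partition (3 blocks): {A,B,E} | {C,D,I} | {F,G,H}.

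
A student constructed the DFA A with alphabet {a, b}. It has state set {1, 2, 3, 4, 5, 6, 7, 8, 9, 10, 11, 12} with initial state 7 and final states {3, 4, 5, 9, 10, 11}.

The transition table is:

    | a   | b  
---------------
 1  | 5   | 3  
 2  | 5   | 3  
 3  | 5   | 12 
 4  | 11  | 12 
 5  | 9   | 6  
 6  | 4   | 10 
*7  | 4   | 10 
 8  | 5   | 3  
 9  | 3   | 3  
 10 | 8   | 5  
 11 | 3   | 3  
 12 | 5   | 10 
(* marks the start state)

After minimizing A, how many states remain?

States {1,2} cannot be reached from the start state, so discard them.
P0 = {3,4,5,9,10,11} | {6,7,8,12}.
Split {3,4,5,9,10,11} by δ(·,a) → {3,4,5,9,11} and {10}.
Split {3,4,5,9,11} by δ(·,b) → {3,4,5} and {9,11}.
On input a, block {3,4,5} splits into {4,5} and {3}.
On input b, block {6,7,8,12} splits into {6,7,12} and {8}.
The partition is now stable with 6 blocks: {4,5} | {6,7,12} | {10} | {9,11} | {3} | {8}.

6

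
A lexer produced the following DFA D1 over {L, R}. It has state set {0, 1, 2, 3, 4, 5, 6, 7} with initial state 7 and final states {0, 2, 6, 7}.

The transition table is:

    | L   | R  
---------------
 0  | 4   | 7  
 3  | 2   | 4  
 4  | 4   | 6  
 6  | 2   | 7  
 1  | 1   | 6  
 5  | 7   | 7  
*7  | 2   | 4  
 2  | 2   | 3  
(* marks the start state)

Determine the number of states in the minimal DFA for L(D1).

States {0,1,5} cannot be reached from the start state, so discard them.
Initial partition by acceptance: {2,6,7} | {3,4}.
Split {2,6,7} by δ(·,R) → {2,7} and {6}.
Refine {3,4} on symbol L: members go to different blocks, giving {3} and {4}.
On input R, block {2,7} splits into {2} and {7}.
No further refinement is possible. Final partition (5 blocks): {2} | {3} | {6} | {4} | {7}.

5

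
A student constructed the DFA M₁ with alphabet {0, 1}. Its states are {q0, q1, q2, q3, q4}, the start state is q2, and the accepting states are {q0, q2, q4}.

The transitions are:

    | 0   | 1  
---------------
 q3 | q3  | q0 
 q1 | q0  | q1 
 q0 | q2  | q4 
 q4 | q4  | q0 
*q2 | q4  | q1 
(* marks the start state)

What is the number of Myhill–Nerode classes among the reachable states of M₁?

States {q3} cannot be reached from the start state, so discard them.
Initial partition by acceptance: {q0,q2,q4} | {q1}.
Split {q0,q2,q4} by δ(·,1) → {q0,q4} and {q2}.
Split {q0,q4} by δ(·,0) → {q0} and {q4}.
Stable partition: {q0} | {q1} | {q2} | {q4} — 4 equivalence classes.

4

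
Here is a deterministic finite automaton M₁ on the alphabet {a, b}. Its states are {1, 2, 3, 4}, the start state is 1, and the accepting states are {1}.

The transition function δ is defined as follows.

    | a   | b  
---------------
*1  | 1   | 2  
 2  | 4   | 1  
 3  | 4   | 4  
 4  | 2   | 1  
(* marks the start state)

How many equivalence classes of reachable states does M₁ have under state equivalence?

Reachable states from the start: {1,2,4}. Unreachable: {3} — drop them.
Start with accepting vs non-accepting: {1} | {2,4}.
No further refinement is possible. Final partition (2 blocks): {1} | {2,4}.

2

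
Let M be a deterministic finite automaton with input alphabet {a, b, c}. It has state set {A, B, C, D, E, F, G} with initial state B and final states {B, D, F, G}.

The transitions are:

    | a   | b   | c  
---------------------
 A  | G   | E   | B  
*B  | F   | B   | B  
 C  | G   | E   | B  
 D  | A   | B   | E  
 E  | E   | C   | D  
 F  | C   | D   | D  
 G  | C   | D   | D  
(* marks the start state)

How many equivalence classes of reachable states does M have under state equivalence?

5

Every state is reachable, so we keep all 7.
P0 = {B,D,F,G} | {A,C,E}.
Split {B,D,F,G} by δ(·,a) → {D,F,G} and {B}.
Refine {D,F,G} on symbol b: members go to different blocks, giving {F,G} and {D}.
Refine {A,C,E} on symbol a: members go to different blocks, giving {A,C} and {E}.
The partition is now stable with 5 blocks: {F,G} | {A,C} | {B} | {D} | {E}.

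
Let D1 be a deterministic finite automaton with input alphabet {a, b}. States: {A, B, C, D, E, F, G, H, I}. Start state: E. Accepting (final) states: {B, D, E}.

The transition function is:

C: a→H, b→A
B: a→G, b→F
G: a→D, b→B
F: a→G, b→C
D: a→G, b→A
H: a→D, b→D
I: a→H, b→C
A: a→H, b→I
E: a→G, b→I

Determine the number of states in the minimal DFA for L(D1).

Every state is reachable, so we keep all 9.
P0 = {B,D,E} | {A,C,F,G,H,I}.
Split {A,C,F,G,H,I} by δ(·,a) → {A,C,F,I} and {G,H}.
Stable partition: {B,D,E} | {A,C,F,I} | {G,H} — 3 equivalence classes.

3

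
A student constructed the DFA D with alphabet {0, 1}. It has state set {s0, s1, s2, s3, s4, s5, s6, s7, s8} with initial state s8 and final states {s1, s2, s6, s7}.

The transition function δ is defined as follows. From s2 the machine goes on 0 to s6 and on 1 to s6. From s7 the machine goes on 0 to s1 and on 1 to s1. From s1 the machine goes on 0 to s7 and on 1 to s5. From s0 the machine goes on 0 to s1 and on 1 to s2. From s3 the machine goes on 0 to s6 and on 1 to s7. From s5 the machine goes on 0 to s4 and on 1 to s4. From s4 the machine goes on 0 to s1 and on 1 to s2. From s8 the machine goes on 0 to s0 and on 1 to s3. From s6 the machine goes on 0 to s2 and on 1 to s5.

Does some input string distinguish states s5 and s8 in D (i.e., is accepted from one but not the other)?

No

All states are reachable from the start state.
Start with accepting vs non-accepting: {s1,s2,s6,s7} | {s0,s3,s4,s5,s8}.
Refine {s1,s2,s6,s7} on symbol 1: members go to different blocks, giving {s1,s6} and {s2,s7}.
Refine {s0,s3,s4,s5,s8} on symbol 0: members go to different blocks, giving {s0,s3,s4} and {s5,s8}.
The partition is now stable with 4 blocks: {s1,s6} | {s0,s3,s4} | {s2,s7} | {s5,s8}.
s5 and s8 lie in the same block of the stable partition, so they are equivalent — no string distinguishes them.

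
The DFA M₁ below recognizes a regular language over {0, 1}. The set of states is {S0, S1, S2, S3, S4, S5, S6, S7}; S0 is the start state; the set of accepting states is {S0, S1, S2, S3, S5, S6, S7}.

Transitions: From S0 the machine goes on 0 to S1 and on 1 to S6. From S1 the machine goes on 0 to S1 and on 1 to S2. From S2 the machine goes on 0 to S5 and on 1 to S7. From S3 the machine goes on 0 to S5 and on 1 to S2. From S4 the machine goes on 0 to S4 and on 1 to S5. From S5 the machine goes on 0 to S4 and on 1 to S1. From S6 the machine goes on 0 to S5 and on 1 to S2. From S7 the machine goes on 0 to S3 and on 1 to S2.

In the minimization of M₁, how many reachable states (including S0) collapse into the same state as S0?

1

All states are reachable from the start state.
P0 = {S0,S1,S2,S3,S5,S6,S7} | {S4}.
On input 0, block {S0,S1,S2,S3,S5,S6,S7} splits into {S0,S1,S2,S3,S6,S7} and {S5}.
On input 0, block {S0,S1,S2,S3,S6,S7} splits into {S0,S1,S7} and {S2,S3,S6}.
Split {S0,S1,S7} by δ(·,0) → {S0,S1} and {S7}.
Refine {S2,S3,S6} on symbol 1: members go to different blocks, giving {S3,S6} and {S2}.
Refine {S0,S1} on symbol 1: members go to different blocks, giving {S0} and {S1}.
Stable partition: {S0} | {S4} | {S5} | {S3,S6} | {S7} | {S2} | {S1} — 7 equivalence classes.
State S0 belongs to the block {S0}, which has 1 states.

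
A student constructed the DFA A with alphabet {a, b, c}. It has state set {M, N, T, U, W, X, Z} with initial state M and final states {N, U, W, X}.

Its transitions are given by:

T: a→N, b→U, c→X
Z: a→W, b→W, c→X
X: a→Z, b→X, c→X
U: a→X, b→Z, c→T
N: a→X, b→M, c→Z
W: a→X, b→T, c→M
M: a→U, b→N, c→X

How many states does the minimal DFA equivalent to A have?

All states are reachable from the start state.
P0 = {N,U,W,X} | {M,T,Z}.
Split {N,U,W,X} by δ(·,a) → {N,U,W} and {X}.
Stable partition: {N,U,W} | {M,T,Z} | {X} — 3 equivalence classes.

3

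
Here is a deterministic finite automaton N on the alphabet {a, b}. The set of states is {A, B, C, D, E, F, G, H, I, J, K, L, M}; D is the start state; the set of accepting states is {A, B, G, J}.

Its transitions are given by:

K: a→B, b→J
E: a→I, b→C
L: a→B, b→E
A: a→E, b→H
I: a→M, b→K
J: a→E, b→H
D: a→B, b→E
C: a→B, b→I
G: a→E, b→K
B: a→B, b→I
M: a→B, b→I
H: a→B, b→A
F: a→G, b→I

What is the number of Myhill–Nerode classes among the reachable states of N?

Reachable states from the start: {A,B,C,D,E,H,I,J,K,M}. Unreachable: {F,G,L} — drop them.
Start with accepting vs non-accepting: {A,B,J} | {C,D,E,H,I,K,M}.
On input a, block {A,B,J} splits into {A,J} and {B}.
On input a, block {C,D,E,H,I,K,M} splits into {C,D,H,K,M} and {E,I}.
Refine {C,D,H,K,M} on symbol b: members go to different blocks, giving {C,D,M} and {H,K}.
On input a, block {E,I} splits into {E} and {I}.
Refine {C,D,M} on symbol b: members go to different blocks, giving {C,M} and {D}.
The partition is now stable with 7 blocks: {A,J} | {C,M} | {B} | {E} | {H,K} | {I} | {D}.

7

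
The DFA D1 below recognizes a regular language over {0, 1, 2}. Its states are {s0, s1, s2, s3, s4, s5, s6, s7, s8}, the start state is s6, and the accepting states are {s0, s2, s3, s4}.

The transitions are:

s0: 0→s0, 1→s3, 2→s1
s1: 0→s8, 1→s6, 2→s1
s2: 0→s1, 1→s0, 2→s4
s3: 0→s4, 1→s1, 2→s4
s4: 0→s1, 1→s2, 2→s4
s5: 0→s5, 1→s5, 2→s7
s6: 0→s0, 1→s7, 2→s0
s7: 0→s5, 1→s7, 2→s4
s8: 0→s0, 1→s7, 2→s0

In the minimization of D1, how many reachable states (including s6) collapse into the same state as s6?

All states are reachable from the start state.
Initial partition by acceptance: {s0,s2,s3,s4} | {s1,s5,s6,s7,s8}.
On input 0, block {s0,s2,s3,s4} splits into {s0,s3} and {s2,s4}.
On input 0, block {s0,s3} splits into {s0} and {s3}.
On input 0, block {s1,s5,s6,s7,s8} splits into {s1,s5,s7} and {s6,s8}.
Refine {s1,s5,s7} on symbol 0: members go to different blocks, giving {s5,s7} and {s1}.
Refine {s5,s7} on symbol 2: members go to different blocks, giving {s5} and {s7}.
On input 1, block {s2,s4} splits into {s2} and {s4}.
No further refinement is possible. Final partition (8 blocks): {s0} | {s5} | {s2} | {s3} | {s6,s8} | {s1} | {s7} | {s4}.
State s6 belongs to the block {s6,s8}, which has 2 states.

2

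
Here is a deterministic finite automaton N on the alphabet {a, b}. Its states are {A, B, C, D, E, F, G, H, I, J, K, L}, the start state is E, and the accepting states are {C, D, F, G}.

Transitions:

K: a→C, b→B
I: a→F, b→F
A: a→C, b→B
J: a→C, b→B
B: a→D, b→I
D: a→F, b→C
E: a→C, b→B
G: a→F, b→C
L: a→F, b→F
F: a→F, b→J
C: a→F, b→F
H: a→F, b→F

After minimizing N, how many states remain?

6

First remove the unreachable states {A,G,H,K,L}; 7 states remain.
Initial partition by acceptance: {C,D,F} | {B,E,I,J}.
Refine {C,D,F} on symbol b: members go to different blocks, giving {C,D} and {F}.
On input b, block {C,D} splits into {C} and {D}.
Refine {B,E,I,J} on symbol a: members go to different blocks, giving {E,J} and {B} and {I}.
Stable partition: {C} | {E,J} | {F} | {D} | {B} | {I} — 6 equivalence classes.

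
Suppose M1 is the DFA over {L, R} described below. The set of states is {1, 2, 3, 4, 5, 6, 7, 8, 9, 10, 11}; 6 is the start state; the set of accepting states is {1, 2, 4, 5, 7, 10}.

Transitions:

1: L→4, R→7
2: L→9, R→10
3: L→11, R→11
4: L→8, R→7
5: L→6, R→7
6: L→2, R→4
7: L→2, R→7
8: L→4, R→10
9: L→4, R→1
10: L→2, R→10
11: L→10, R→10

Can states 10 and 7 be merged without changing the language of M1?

Yes

First remove the unreachable states {3,5,11}; 8 states remain.
Initial partition by acceptance: {1,2,4,7,10} | {6,8,9}.
Refine {1,2,4,7,10} on symbol L: members go to different blocks, giving {1,7,10} and {2,4}.
On input R, block {6,8,9} splits into {8,9} and {6}.
The partition is now stable with 4 blocks: {1,7,10} | {8,9} | {2,4} | {6}.
10 and 7 lie in the same block of the stable partition, so they are equivalent — no string distinguishes them.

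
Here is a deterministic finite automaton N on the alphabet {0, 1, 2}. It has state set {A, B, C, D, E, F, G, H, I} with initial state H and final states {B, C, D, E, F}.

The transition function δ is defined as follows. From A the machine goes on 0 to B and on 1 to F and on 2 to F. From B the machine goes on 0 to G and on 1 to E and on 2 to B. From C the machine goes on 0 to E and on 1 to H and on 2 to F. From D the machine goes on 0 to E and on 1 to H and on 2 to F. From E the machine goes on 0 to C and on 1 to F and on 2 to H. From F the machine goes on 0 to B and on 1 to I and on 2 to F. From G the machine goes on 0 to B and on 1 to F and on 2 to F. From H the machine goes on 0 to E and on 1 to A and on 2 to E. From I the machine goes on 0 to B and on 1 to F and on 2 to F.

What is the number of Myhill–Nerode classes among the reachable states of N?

6

States {D} cannot be reached from the start state, so discard them.
Start with accepting vs non-accepting: {B,C,E,F} | {A,G,H,I}.
Refine {B,C,E,F} on symbol 0: members go to different blocks, giving {C,E,F} and {B}.
On input 0, block {C,E,F} splits into {C,E} and {F}.
Refine {C,E} on symbol 1: members go to different blocks, giving {C} and {E}.
Split {A,G,H,I} by δ(·,0) → {A,G,I} and {H}.
The partition is now stable with 6 blocks: {C} | {A,G,I} | {B} | {F} | {E} | {H}.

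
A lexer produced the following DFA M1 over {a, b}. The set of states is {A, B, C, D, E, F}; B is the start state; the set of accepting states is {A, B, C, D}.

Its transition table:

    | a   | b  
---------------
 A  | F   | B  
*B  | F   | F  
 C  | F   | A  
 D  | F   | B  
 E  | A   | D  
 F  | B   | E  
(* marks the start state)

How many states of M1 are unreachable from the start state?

1

No path from B leads to C; the other 5 states are all reachable.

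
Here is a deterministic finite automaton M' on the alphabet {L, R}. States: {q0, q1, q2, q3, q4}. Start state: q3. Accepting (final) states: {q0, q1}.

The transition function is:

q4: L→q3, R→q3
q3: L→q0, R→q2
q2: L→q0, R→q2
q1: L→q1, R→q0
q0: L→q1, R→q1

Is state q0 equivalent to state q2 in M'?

First remove the unreachable states {q4}; 4 states remain.
Initial partition by acceptance: {q0,q1} | {q2,q3}.
Stable partition: {q0,q1} | {q2,q3} — 2 equivalence classes.
q0 and q2 end up in different blocks, so they are distinguishable. For instance, the string 'ε' is accepted from only q0.

No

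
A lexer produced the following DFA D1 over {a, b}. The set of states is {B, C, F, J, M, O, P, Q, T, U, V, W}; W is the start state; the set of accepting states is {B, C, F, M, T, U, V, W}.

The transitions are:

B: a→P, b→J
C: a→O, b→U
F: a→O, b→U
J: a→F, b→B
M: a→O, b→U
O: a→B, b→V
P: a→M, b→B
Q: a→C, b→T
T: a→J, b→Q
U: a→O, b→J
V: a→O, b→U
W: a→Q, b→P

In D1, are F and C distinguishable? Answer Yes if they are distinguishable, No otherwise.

No

Every state is reachable, so we keep all 12.
Start with accepting vs non-accepting: {B,C,F,M,T,U,V,W} | {J,O,P,Q}.
Refine {B,C,F,M,T,U,V,W} on symbol b: members go to different blocks, giving {B,T,U,W} and {C,F,M,V}.
Refine {J,O,P,Q} on symbol a: members go to different blocks, giving {J,P,Q} and {O}.
Refine {B,T,U,W} on symbol a: members go to different blocks, giving {B,T,W} and {U}.
The partition is now stable with 5 blocks: {B,T,W} | {J,P,Q} | {C,F,M,V} | {O} | {U}.
F and C lie in the same block of the stable partition, so they are equivalent — no string distinguishes them.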